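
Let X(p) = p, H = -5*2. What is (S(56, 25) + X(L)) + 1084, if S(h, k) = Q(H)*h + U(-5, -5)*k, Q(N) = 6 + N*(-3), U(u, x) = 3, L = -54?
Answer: 3121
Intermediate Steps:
H = -10
Q(N) = 6 - 3*N
S(h, k) = 3*k + 36*h (S(h, k) = (6 - 3*(-10))*h + 3*k = (6 + 30)*h + 3*k = 36*h + 3*k = 3*k + 36*h)
(S(56, 25) + X(L)) + 1084 = ((3*25 + 36*56) - 54) + 1084 = ((75 + 2016) - 54) + 1084 = (2091 - 54) + 1084 = 2037 + 1084 = 3121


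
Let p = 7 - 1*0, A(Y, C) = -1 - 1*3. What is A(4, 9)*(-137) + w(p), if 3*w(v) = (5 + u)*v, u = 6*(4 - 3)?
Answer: 1721/3 ≈ 573.67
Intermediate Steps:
A(Y, C) = -4 (A(Y, C) = -1 - 3 = -4)
p = 7 (p = 7 + 0 = 7)
u = 6 (u = 6*1 = 6)
w(v) = 11*v/3 (w(v) = ((5 + 6)*v)/3 = (11*v)/3 = 11*v/3)
A(4, 9)*(-137) + w(p) = -4*(-137) + (11/3)*7 = 548 + 77/3 = 1721/3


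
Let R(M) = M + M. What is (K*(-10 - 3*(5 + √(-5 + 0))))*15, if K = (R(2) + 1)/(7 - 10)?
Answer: 625 + 75*I*√5 ≈ 625.0 + 167.71*I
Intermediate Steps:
R(M) = 2*M
K = -5/3 (K = (2*2 + 1)/(7 - 10) = (4 + 1)/(-3) = 5*(-⅓) = -5/3 ≈ -1.6667)
(K*(-10 - 3*(5 + √(-5 + 0))))*15 = -5*(-10 - 3*(5 + √(-5 + 0)))/3*15 = -5*(-10 - 3*(5 + √(-5)))/3*15 = -5*(-10 - 3*(5 + I*√5))/3*15 = -5*(-10 - (15 + 3*I*√5))/3*15 = -5*(-10 + (-15 - 3*I*√5))/3*15 = -5*(-25 - 3*I*√5)/3*15 = (125/3 + 5*I*√5)*15 = 625 + 75*I*√5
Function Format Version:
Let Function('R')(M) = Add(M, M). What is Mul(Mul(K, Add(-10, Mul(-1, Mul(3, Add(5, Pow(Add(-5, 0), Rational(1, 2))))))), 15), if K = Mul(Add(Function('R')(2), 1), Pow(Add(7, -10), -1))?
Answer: Add(625, Mul(75, I, Pow(5, Rational(1, 2)))) ≈ Add(625.00, Mul(167.71, I))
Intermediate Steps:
Function('R')(M) = Mul(2, M)
K = Rational(-5, 3) (K = Mul(Add(Mul(2, 2), 1), Pow(Add(7, -10), -1)) = Mul(Add(4, 1), Pow(-3, -1)) = Mul(5, Rational(-1, 3)) = Rational(-5, 3) ≈ -1.6667)
Mul(Mul(K, Add(-10, Mul(-1, Mul(3, Add(5, Pow(Add(-5, 0), Rational(1, 2))))))), 15) = Mul(Mul(Rational(-5, 3), Add(-10, Mul(-1, Mul(3, Add(5, Pow(Add(-5, 0), Rational(1, 2))))))), 15) = Mul(Mul(Rational(-5, 3), Add(-10, Mul(-1, Mul(3, Add(5, Pow(-5, Rational(1, 2))))))), 15) = Mul(Mul(Rational(-5, 3), Add(-10, Mul(-1, Mul(3, Add(5, Mul(I, Pow(5, Rational(1, 2)))))))), 15) = Mul(Mul(Rational(-5, 3), Add(-10, Mul(-1, Add(15, Mul(3, I, Pow(5, Rational(1, 2))))))), 15) = Mul(Mul(Rational(-5, 3), Add(-10, Add(-15, Mul(-3, I, Pow(5, Rational(1, 2)))))), 15) = Mul(Mul(Rational(-5, 3), Add(-25, Mul(-3, I, Pow(5, Rational(1, 2))))), 15) = Mul(Add(Rational(125, 3), Mul(5, I, Pow(5, Rational(1, 2)))), 15) = Add(625, Mul(75, I, Pow(5, Rational(1, 2))))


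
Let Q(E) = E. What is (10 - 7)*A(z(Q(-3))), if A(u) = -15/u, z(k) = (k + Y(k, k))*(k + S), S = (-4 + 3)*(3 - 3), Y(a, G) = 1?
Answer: -15/2 ≈ -7.5000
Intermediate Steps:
S = 0 (S = -1*0 = 0)
z(k) = k*(1 + k) (z(k) = (k + 1)*(k + 0) = (1 + k)*k = k*(1 + k))
(10 - 7)*A(z(Q(-3))) = (10 - 7)*(-15*(-1/(3*(1 - 3)))) = 3*(-15/((-3*(-2)))) = 3*(-15/6) = 3*(-15*1/6) = 3*(-5/2) = -15/2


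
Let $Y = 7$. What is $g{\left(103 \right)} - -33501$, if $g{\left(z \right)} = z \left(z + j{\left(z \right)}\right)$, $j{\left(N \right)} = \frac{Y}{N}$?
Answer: $44117$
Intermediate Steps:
$j{\left(N \right)} = \frac{7}{N}$
$g{\left(z \right)} = z \left(z + \frac{7}{z}\right)$
$g{\left(103 \right)} - -33501 = \left(7 + 103^{2}\right) - -33501 = \left(7 + 10609\right) + 33501 = 10616 + 33501 = 44117$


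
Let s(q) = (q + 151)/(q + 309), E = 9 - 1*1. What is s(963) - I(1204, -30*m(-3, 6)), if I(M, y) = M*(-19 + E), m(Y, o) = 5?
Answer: 8423741/636 ≈ 13245.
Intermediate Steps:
E = 8 (E = 9 - 1 = 8)
I(M, y) = -11*M (I(M, y) = M*(-19 + 8) = M*(-11) = -11*M)
s(q) = (151 + q)/(309 + q)
s(963) - I(1204, -30*m(-3, 6)) = (151 + 963)/(309 + 963) - (-11)*1204 = 1114/1272 - 1*(-13244) = (1/1272)*1114 + 13244 = 557/636 + 13244 = 8423741/636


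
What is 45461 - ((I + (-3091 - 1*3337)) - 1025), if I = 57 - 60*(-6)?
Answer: 52497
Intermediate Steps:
I = 417 (I = 57 - 30*(-12) = 57 + 360 = 417)
45461 - ((I + (-3091 - 1*3337)) - 1025) = 45461 - ((417 + (-3091 - 1*3337)) - 1025) = 45461 - ((417 + (-3091 - 3337)) - 1025) = 45461 - ((417 - 6428) - 1025) = 45461 - (-6011 - 1025) = 45461 - 1*(-7036) = 45461 + 7036 = 52497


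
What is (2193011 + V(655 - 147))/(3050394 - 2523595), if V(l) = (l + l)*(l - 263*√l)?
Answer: 2709139/526799 - 534416*√127/526799 ≈ -6.2897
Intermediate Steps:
V(l) = 2*l*(l - 263*√l) (V(l) = (2*l)*(l - 263*√l) = 2*l*(l - 263*√l))
(2193011 + V(655 - 147))/(3050394 - 2523595) = (2193011 + (-526*(655 - 147)^(3/2) + 2*(655 - 147)²))/(3050394 - 2523595) = (2193011 + (-534416*√127 + 2*508²))/526799 = (2193011 + (-534416*√127 + 2*258064))*(1/526799) = (2193011 + (-534416*√127 + 516128))*(1/526799) = (2193011 + (516128 - 534416*√127))*(1/526799) = (2709139 - 534416*√127)*(1/526799) = 2709139/526799 - 534416*√127/526799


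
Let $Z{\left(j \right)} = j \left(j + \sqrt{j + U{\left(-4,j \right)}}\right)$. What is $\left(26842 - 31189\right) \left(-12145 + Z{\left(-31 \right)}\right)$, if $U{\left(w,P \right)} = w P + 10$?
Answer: $48616848 + 134757 \sqrt{103} \approx 4.9985 \cdot 10^{7}$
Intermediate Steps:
$U{\left(w,P \right)} = 10 + P w$ ($U{\left(w,P \right)} = P w + 10 = 10 + P w$)
$Z{\left(j \right)} = j \left(j + \sqrt{10 - 3 j}\right)$ ($Z{\left(j \right)} = j \left(j + \sqrt{j + \left(10 + j \left(-4\right)\right)}\right) = j \left(j + \sqrt{j - \left(-10 + 4 j\right)}\right) = j \left(j + \sqrt{10 - 3 j}\right)$)
$\left(26842 - 31189\right) \left(-12145 + Z{\left(-31 \right)}\right) = \left(26842 - 31189\right) \left(-12145 - 31 \left(-31 + \sqrt{10 - -93}\right)\right) = - 4347 \left(-12145 - 31 \left(-31 + \sqrt{10 + 93}\right)\right) = - 4347 \left(-12145 - 31 \left(-31 + \sqrt{103}\right)\right) = - 4347 \left(-12145 + \left(961 - 31 \sqrt{103}\right)\right) = - 4347 \left(-11184 - 31 \sqrt{103}\right) = 48616848 + 134757 \sqrt{103}$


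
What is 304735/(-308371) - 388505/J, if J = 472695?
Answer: -52770077236/29153085969 ≈ -1.8101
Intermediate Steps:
304735/(-308371) - 388505/J = 304735/(-308371) - 388505/472695 = 304735*(-1/308371) - 388505*1/472695 = -304735/308371 - 77701/94539 = -52770077236/29153085969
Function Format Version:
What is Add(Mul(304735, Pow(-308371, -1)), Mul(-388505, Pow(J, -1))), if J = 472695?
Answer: Rational(-52770077236, 29153085969) ≈ -1.8101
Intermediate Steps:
Add(Mul(304735, Pow(-308371, -1)), Mul(-388505, Pow(J, -1))) = Add(Mul(304735, Pow(-308371, -1)), Mul(-388505, Pow(472695, -1))) = Add(Mul(304735, Rational(-1, 308371)), Mul(-388505, Rational(1, 472695))) = Add(Rational(-304735, 308371), Rational(-77701, 94539)) = Rational(-52770077236, 29153085969)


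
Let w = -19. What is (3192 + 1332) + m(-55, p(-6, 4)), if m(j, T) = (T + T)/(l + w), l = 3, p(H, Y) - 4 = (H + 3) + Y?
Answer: 36187/8 ≈ 4523.4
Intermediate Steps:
p(H, Y) = 7 + H + Y (p(H, Y) = 4 + ((H + 3) + Y) = 4 + ((3 + H) + Y) = 4 + (3 + H + Y) = 7 + H + Y)
m(j, T) = -T/8 (m(j, T) = (T + T)/(3 - 19) = (2*T)/(-16) = (2*T)*(-1/16) = -T/8)
(3192 + 1332) + m(-55, p(-6, 4)) = (3192 + 1332) - (7 - 6 + 4)/8 = 4524 - 1/8*5 = 4524 - 5/8 = 36187/8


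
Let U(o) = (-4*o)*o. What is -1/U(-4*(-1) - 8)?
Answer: 1/64 ≈ 0.015625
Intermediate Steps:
U(o) = -4*o**2
-1/U(-4*(-1) - 8) = -1/((-4*(-4*(-1) - 8)**2)) = -1/((-4*(-1*(-4) - 8)**2)) = -1/((-4*(4 - 8)**2)) = -1/((-4*(-4)**2)) = -1/((-4*16)) = -1/(-64) = -1*(-1/64) = 1/64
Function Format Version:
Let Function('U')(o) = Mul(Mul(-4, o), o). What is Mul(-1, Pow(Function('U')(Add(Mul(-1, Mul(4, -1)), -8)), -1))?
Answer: Rational(1, 64) ≈ 0.015625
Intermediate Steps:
Function('U')(o) = Mul(-4, Pow(o, 2))
Mul(-1, Pow(Function('U')(Add(Mul(-1, Mul(4, -1)), -8)), -1)) = Mul(-1, Pow(Mul(-4, Pow(Add(Mul(-1, Mul(4, -1)), -8), 2)), -1)) = Mul(-1, Pow(Mul(-4, Pow(Add(Mul(-1, -4), -8), 2)), -1)) = Mul(-1, Pow(Mul(-4, Pow(Add(4, -8), 2)), -1)) = Mul(-1, Pow(Mul(-4, Pow(-4, 2)), -1)) = Mul(-1, Pow(Mul(-4, 16), -1)) = Mul(-1, Pow(-64, -1)) = Mul(-1, Rational(-1, 64)) = Rational(1, 64)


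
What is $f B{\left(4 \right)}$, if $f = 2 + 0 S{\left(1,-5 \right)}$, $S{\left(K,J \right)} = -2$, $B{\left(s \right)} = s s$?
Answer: $32$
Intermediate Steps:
$B{\left(s \right)} = s^{2}$
$f = 2$ ($f = 2 + 0 \left(-2\right) = 2 + 0 = 2$)
$f B{\left(4 \right)} = 2 \cdot 4^{2} = 2 \cdot 16 = 32$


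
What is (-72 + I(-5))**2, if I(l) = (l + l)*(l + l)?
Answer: 784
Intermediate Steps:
I(l) = 4*l**2 (I(l) = (2*l)*(2*l) = 4*l**2)
(-72 + I(-5))**2 = (-72 + 4*(-5)**2)**2 = (-72 + 4*25)**2 = (-72 + 100)**2 = 28**2 = 784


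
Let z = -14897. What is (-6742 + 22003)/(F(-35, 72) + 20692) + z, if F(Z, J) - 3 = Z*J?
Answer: -270737714/18175 ≈ -14896.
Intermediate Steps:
F(Z, J) = 3 + J*Z (F(Z, J) = 3 + Z*J = 3 + J*Z)
(-6742 + 22003)/(F(-35, 72) + 20692) + z = (-6742 + 22003)/((3 + 72*(-35)) + 20692) - 14897 = 15261/((3 - 2520) + 20692) - 14897 = 15261/(-2517 + 20692) - 14897 = 15261/18175 - 14897 = -270737714/18175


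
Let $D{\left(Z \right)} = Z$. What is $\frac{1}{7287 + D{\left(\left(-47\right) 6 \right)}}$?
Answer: $\frac{1}{7005} \approx 0.00014276$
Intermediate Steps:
$\frac{1}{7287 + D{\left(\left(-47\right) 6 \right)}} = \frac{1}{7287 - 282} = \frac{1}{7005}$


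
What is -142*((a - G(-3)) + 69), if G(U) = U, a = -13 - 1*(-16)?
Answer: -10650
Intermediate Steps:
a = 3 (a = -13 + 16 = 3)
-142*((a - G(-3)) + 69) = -142*((3 - 1*(-3)) + 69) = -142*((3 + 3) + 69) = -142*(6 + 69) = -142*75 = -10650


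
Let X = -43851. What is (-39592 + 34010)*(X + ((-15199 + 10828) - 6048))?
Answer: 302935140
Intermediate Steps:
(-39592 + 34010)*(X + ((-15199 + 10828) - 6048)) = (-39592 + 34010)*(-43851 + ((-15199 + 10828) - 6048)) = -5582*(-43851 + (-4371 - 6048)) = -5582*(-43851 - 10419) = -5582*(-54270) = 302935140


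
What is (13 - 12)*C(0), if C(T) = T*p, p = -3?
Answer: 0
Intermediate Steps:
C(T) = -3*T (C(T) = T*(-3) = -3*T)
(13 - 12)*C(0) = (13 - 12)*(-3*0) = 1*0 = 0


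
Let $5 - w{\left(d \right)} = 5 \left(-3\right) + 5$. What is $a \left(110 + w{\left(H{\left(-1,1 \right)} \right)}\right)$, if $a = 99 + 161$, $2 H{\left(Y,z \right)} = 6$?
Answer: $32500$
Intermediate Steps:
$H{\left(Y,z \right)} = 3$ ($H{\left(Y,z \right)} = \frac{1}{2} \cdot 6 = 3$)
$a = 260$
$w{\left(d \right)} = 15$ ($w{\left(d \right)} = 5 - \left(5 \left(-3\right) + 5\right) = 5 - \left(-15 + 5\right) = 5 - -10 = 5 + 10 = 15$)
$a \left(110 + w{\left(H{\left(-1,1 \right)} \right)}\right) = 260 \left(110 + 15\right) = 260 \cdot 125 = 32500$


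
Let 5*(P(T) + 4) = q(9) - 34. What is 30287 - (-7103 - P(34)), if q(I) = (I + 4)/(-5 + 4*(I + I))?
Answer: 2504409/67 ≈ 37379.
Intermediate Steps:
q(I) = (4 + I)/(-5 + 8*I) (q(I) = (4 + I)/(-5 + 4*(2*I)) = (4 + I)/(-5 + 8*I))
P(T) = -721/67 (P(T) = -4 + ((4 + 9)/(-5 + 8*9) - 34)/5 = -4 + (13/(-5 + 72) - 34)/5 = -4 + (13/67 - 34)/5 = -4 + (⅕)*(-2265/67) = -4 - 453/67 = -721/67)
30287 - (-7103 - P(34)) = 30287 - (-7103 - 1*(-721/67)) = 30287 - (-7103 + 721/67) = 30287 - 1*(-475180/67) = 30287 + 475180/67 = 2504409/67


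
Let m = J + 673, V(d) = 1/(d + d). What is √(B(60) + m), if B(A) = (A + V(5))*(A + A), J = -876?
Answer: √7009 ≈ 83.720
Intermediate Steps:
V(d) = 1/(2*d)
m = -203 (m = -876 + 673 = -203)
B(A) = 2*A*(⅒ + A) (B(A) = (A + (½)/5)*(A + A) = (A + (½)*(⅕))*(2*A) = (A + ⅒)*(2*A) = (⅒ + A)*(2*A) = 2*A*(⅒ + A))
√(B(60) + m) = √((⅕)*60*(1 + 10*60) - 203) = √((⅕)*60*(1 + 600) - 203) = √((⅕)*60*601 - 203) = √(7212 - 203) = √7009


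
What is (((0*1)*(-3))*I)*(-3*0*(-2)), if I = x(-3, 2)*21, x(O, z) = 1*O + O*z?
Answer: 0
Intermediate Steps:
x(O, z) = O + O*z
I = -189 (I = -3*(1 + 2)*21 = -3*3*21 = -9*21 = -189)
(((0*1)*(-3))*I)*(-3*0*(-2)) = (((0*1)*(-3))*(-189))*(-3*0*(-2)) = ((0*(-3))*(-189))*(0*(-2)) = (0*(-189))*0 = 0*0 = 0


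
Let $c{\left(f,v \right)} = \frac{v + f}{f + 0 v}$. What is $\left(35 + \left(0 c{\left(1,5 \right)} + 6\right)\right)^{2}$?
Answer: $1681$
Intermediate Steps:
$c{\left(f,v \right)} = \frac{f + v}{f}$ ($c{\left(f,v \right)} = \frac{f + v}{f + 0} = \frac{f + v}{f}$)
$\left(35 + \left(0 c{\left(1,5 \right)} + 6\right)\right)^{2} = \left(35 + \left(0 \frac{1 + 5}{1} + 6\right)\right)^{2} = \left(35 + \left(0 \cdot 1 \cdot 6 + 6\right)\right)^{2} = \left(35 + \left(0 \cdot 6 + 6\right)\right)^{2} = \left(35 + \left(0 + 6\right)\right)^{2} = \left(35 + 6\right)^{2} = 41^{2} = 1681$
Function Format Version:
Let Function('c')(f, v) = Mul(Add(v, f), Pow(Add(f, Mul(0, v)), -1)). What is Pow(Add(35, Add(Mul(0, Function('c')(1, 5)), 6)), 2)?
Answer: 1681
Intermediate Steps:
Function('c')(f, v) = Mul(Pow(f, -1), Add(f, v)) (Function('c')(f, v) = Mul(Add(f, v), Pow(Add(f, 0), -1)) = Mul(Add(f, v), Pow(f, -1)) = Mul(Pow(f, -1), Add(f, v)))
Pow(Add(35, Add(Mul(0, Function('c')(1, 5)), 6)), 2) = Pow(Add(35, Add(Mul(0, Mul(Pow(1, -1), Add(1, 5))), 6)), 2) = Pow(Add(35, Add(Mul(0, Mul(1, 6)), 6)), 2) = Pow(Add(35, Add(Mul(0, 6), 6)), 2) = Pow(Add(35, Add(0, 6)), 2) = Pow(Add(35, 6), 2) = Pow(41, 2) = 1681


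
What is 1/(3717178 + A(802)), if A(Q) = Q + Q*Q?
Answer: 1/4361184 ≈ 2.2930e-7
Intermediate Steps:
A(Q) = Q + Q²
1/(3717178 + A(802)) = 1/(3717178 + 802*(1 + 802)) = 1/(3717178 + 802*803) = 1/(3717178 + 644006) = 1/4361184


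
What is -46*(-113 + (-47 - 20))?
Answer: 8280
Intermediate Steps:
-46*(-113 + (-47 - 20)) = -46*(-113 - 67) = -46*(-180) = 8280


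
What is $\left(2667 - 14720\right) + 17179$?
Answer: $5126$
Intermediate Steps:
$\left(2667 - 14720\right) + 17179 = -12053 + 17179 = 5126$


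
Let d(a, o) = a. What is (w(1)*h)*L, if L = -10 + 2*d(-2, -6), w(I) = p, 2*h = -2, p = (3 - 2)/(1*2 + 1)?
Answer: 14/3 ≈ 4.6667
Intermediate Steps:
p = 1/3 (p = 1/(2 + 1) = 1/3 ≈ 0.33333)
h = -1 (h = (1/2)*(-2) = -1)
w(I) = 1/3
L = -14 (L = -10 + 2*(-2) = -10 - 4 = -14)
(w(1)*h)*L = ((1/3)*(-1))*(-14) = -1/3*(-14) = 14/3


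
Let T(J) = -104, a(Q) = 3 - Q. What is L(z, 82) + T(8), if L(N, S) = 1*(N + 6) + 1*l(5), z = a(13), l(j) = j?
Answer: -103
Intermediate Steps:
z = -10 (z = 3 - 1*13 = 3 - 13 = -10)
L(N, S) = 11 + N (L(N, S) = 1*(N + 6) + 1*5 = 1*(6 + N) + 5 = (6 + N) + 5 = 11 + N)
L(z, 82) + T(8) = (11 - 10) - 104 = 1 - 104 = -103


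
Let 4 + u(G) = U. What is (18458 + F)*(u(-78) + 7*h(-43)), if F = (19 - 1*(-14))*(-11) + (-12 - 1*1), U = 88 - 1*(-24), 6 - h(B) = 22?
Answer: -72328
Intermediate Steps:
h(B) = -16 (h(B) = 6 - 1*22 = 6 - 22 = -16)
U = 112 (U = 88 + 24 = 112)
F = -376 (F = (19 + 14)*(-11) + (-12 - 1) = 33*(-11) - 13 = -363 - 13 = -376)
u(G) = 108 (u(G) = -4 + 112 = 108)
(18458 + F)*(u(-78) + 7*h(-43)) = (18458 - 376)*(108 + 7*(-16)) = 18082*(108 - 112) = 18082*(-4) = -72328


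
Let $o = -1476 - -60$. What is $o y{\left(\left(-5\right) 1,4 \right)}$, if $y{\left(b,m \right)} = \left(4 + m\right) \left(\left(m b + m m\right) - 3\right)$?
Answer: $79296$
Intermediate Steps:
$o = -1416$ ($o = -1476 + 60 = -1416$)
$y{\left(b,m \right)} = \left(4 + m\right) \left(-3 + m^{2} + b m\right)$ ($y{\left(b,m \right)} = \left(4 + m\right) \left(\left(b m + m^{2}\right) - 3\right) = \left(4 + m\right) \left(\left(m^{2} + b m\right) - 3\right) = \left(4 + m\right) \left(-3 + m^{2} + b m\right)$)
$o y{\left(\left(-5\right) 1,4 \right)} = - 1416 \left(-12 + 4^{3} - 12 + 4 \cdot 4^{2} + \left(-5\right) 1 \cdot 4^{2} + 4 \left(\left(-5\right) 1\right) 4\right) = - 1416 \left(-12 + 64 - 12 + 4 \cdot 16 - 80 + 4 \left(-5\right) 4\right) = - 1416 \left(-12 + 64 - 12 + 64 - 80 - 80\right) = \left(-1416\right) \left(-56\right) = 79296$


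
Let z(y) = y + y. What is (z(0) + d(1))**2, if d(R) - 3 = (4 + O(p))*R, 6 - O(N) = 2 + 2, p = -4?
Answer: 81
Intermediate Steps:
O(N) = 2 (O(N) = 6 - (2 + 2) = 6 - 1*4 = 6 - 4 = 2)
z(y) = 2*y
d(R) = 3 + 6*R (d(R) = 3 + (4 + 2)*R = 3 + 6*R)
(z(0) + d(1))**2 = (2*0 + (3 + 6*1))**2 = (0 + (3 + 6))**2 = (0 + 9)**2 = 9**2 = 81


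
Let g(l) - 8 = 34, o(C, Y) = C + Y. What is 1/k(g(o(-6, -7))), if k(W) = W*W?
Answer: 1/1764 ≈ 0.00056689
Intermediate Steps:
g(l) = 42 (g(l) = 8 + 34 = 42)
k(W) = W²
1/k(g(o(-6, -7))) = 1/(42²) = 1/1764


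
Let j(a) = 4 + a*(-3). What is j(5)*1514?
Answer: -16654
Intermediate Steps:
j(a) = 4 - 3*a
j(5)*1514 = (4 - 3*5)*1514 = (4 - 15)*1514 = -11*1514 = -16654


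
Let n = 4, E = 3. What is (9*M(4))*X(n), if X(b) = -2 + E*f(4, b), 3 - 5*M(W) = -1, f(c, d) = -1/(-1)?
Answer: 36/5 ≈ 7.2000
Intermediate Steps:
f(c, d) = 1 (f(c, d) = -1*(-1) = 1)
M(W) = ⅘ (M(W) = ⅗ - ⅕*(-1) = ⅗ + ⅕ = ⅘)
X(b) = 1 (X(b) = -2 + 3*1 = -2 + 3 = 1)
(9*M(4))*X(n) = (9*(⅘))*1 = (36/5)*1 = 36/5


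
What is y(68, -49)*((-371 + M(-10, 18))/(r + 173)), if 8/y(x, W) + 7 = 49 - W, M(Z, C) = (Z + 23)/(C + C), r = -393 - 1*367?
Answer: 26686/480753 ≈ 0.055509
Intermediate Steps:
r = -760 (r = -393 - 367 = -760)
M(Z, C) = (23 + Z)/(2*C) (M(Z, C) = (23 + Z)/((2*C)) = (23 + Z)*(1/(2*C)) = (23 + Z)/(2*C))
y(x, W) = 8/(42 - W) (y(x, W) = 8/(-7 + (49 - W)) = 8/(42 - W))
y(68, -49)*((-371 + M(-10, 18))/(r + 173)) = (-8/(-42 - 49))*((-371 + (½)*(23 - 10)/18)/(-760 + 173)) = (-8/(-91))*((-371 + (½)*(1/18)*13)/(-587)) = (-8*(-1/91))*((-371 + 13/36)*(-1/587)) = 8*(-13343/36*(-1/587))/91 = (8/91)*(13343/21132) = 26686/480753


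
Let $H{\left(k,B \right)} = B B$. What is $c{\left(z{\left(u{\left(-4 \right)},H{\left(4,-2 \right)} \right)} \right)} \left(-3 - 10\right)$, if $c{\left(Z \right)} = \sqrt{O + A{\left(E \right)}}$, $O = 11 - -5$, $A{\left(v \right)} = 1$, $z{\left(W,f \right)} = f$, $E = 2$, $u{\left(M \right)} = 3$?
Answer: $- 13 \sqrt{17} \approx -53.6$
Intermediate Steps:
$H{\left(k,B \right)} = B^{2}$
$O = 16$ ($O = 11 + 5 = 16$)
$c{\left(Z \right)} = \sqrt{17}$ ($c{\left(Z \right)} = \sqrt{16 + 1} = \sqrt{17}$)
$c{\left(z{\left(u{\left(-4 \right)},H{\left(4,-2 \right)} \right)} \right)} \left(-3 - 10\right) = \sqrt{17} \left(-3 - 10\right) = \sqrt{17} \left(-13\right) = - 13 \sqrt{17}$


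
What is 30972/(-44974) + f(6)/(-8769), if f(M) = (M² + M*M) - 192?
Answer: -44366098/65729501 ≈ -0.67498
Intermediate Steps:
f(M) = -192 + 2*M² (f(M) = (M² + M²) - 192 = 2*M² - 192 = -192 + 2*M²)
30972/(-44974) + f(6)/(-8769) = 30972/(-44974) + (-192 + 2*6²)/(-8769) = 30972*(-1/44974) + (-192 + 2*36)*(-1/8769) = -15486/22487 + (-192 + 72)*(-1/8769) = -15486/22487 - 120*(-1/8769) = -15486/22487 + 40/2923 = -44366098/65729501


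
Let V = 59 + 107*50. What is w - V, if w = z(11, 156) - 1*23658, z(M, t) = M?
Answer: -29056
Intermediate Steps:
V = 5409 (V = 59 + 5350 = 5409)
w = -23647 (w = 11 - 1*23658 = 11 - 23658 = -23647)
w - V = -23647 - 1*5409 = -23647 - 5409 = -29056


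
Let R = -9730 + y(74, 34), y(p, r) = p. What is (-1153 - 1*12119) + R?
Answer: -22928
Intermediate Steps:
R = -9656 (R = -9730 + 74 = -9656)
(-1153 - 1*12119) + R = (-1153 - 1*12119) - 9656 = (-1153 - 12119) - 9656 = -13272 - 9656 = -22928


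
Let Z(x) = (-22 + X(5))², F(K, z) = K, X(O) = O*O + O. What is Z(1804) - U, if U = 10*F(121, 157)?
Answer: -1146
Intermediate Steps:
X(O) = O + O² (X(O) = O² + O = O + O²)
Z(x) = 64 (Z(x) = (-22 + 5*(1 + 5))² = (-22 + 5*6)² = (-22 + 30)² = 8² = 64)
U = 1210 (U = 10*121 = 1210)
Z(1804) - U = 64 - 1*1210 = 64 - 1210 = -1146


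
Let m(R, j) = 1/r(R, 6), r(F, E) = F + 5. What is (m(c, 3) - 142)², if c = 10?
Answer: 4532641/225 ≈ 20145.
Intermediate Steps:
r(F, E) = 5 + F
m(R, j) = 1/(5 + R)
(m(c, 3) - 142)² = (1/(5 + 10) - 142)² = (1/15 - 142)² = (-2129/15)² = 4532641/225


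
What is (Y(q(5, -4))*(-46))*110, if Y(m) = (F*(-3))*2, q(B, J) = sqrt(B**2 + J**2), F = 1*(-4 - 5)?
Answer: -273240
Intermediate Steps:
F = -9 (F = 1*(-9) = -9)
Y(m) = 54 (Y(m) = -9*(-3)*2 = 27*2 = 54)
(Y(q(5, -4))*(-46))*110 = (54*(-46))*110 = -2484*110 = -273240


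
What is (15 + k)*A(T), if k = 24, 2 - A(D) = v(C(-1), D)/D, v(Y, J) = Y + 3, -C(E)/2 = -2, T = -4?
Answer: 585/4 ≈ 146.25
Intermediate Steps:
C(E) = 4 (C(E) = -2*(-2) = 4)
v(Y, J) = 3 + Y
A(D) = 2 - 7/D (A(D) = 2 - (3 + 4)/D = 2 - 7/D)
(15 + k)*A(T) = (15 + 24)*(2 - 7/(-4)) = 39*(2 - 7*(-¼)) = 39*(2 + 7/4) = 39*(15/4) = 585/4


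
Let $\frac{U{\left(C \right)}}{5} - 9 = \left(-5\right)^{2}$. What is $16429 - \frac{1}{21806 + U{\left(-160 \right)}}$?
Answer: $\frac{361043703}{21976} \approx 16429.0$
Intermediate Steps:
$U{\left(C \right)} = 170$ ($U{\left(C \right)} = 45 + 5 \left(-5\right)^{2} = 45 + 5 \cdot 25 = 45 + 125 = 170$)
$16429 - \frac{1}{21806 + U{\left(-160 \right)}} = 16429 - \frac{1}{21806 + 170} = 16429 - \frac{1}{21976} = \frac{361043703}{21976}$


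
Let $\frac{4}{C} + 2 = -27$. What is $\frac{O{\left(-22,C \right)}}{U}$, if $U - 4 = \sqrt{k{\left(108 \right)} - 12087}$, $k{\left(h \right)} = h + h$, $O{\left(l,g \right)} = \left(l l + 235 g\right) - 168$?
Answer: $\frac{32896}{344723} - \frac{24672 i \sqrt{1319}}{344723} \approx 0.095427 - 2.5993 i$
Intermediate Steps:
$C = - \frac{4}{29}$ ($C = \frac{4}{-2 - 27} = \frac{4}{-29} = 4 \left(- \frac{1}{29}\right) = - \frac{4}{29} \approx -0.13793$)
$O{\left(l,g \right)} = -168 + l^{2} + 235 g$ ($O{\left(l,g \right)} = \left(l^{2} + 235 g\right) - 168 = -168 + l^{2} + 235 g$)
$k{\left(h \right)} = 2 h$
$U = 4 + 3 i \sqrt{1319}$ ($U = 4 + \sqrt{2 \cdot 108 - 12087} = 4 + \sqrt{216 - 12087} = 4 + \sqrt{-11871} = 4 + 3 i \sqrt{1319} \approx 4.0 + 108.95 i$)
$\frac{O{\left(-22,C \right)}}{U} = \frac{-168 + \left(-22\right)^{2} + 235 \left(- \frac{4}{29}\right)}{4 + 3 i \sqrt{1319}} = \frac{-168 + 484 - \frac{940}{29}}{4 + 3 i \sqrt{1319}} = \frac{8224}{29 \left(4 + 3 i \sqrt{1319}\right)}$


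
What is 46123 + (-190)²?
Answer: 82223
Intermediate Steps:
46123 + (-190)² = 46123 + 36100 = 82223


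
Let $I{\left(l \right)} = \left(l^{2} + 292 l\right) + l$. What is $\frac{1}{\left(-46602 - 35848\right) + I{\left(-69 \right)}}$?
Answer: $- \frac{1}{97906} \approx -1.0214 \cdot 10^{-5}$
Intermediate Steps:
$I{\left(l \right)} = l^{2} + 293 l$
$\frac{1}{\left(-46602 - 35848\right) + I{\left(-69 \right)}} = \frac{1}{\left(-46602 - 35848\right) - 69 \left(293 - 69\right)} = \frac{1}{\left(-46602 - 35848\right) - 15456} = \frac{1}{-82450 - 15456} = \frac{1}{-97906} = - \frac{1}{97906}$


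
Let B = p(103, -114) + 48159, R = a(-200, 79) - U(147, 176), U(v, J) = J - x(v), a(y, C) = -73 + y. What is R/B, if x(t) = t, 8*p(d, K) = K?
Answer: -1208/192579 ≈ -0.0062727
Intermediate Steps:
p(d, K) = K/8
U(v, J) = J - v
R = -302 (R = (-73 - 200) - (176 - 1*147) = -273 - (176 - 147) = -273 - 1*29 = -273 - 29 = -302)
B = 192579/4 (B = (⅛)*(-114) + 48159 = -57/4 + 48159 = 192579/4 ≈ 48145.)
R/B = -302/192579/4 = -302*4/192579 = -1208/192579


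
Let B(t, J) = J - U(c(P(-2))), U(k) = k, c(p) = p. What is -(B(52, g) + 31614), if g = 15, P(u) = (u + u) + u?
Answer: -31635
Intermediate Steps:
P(u) = 3*u (P(u) = 2*u + u = 3*u)
B(t, J) = 6 + J (B(t, J) = J - 3*(-2) = J - 1*(-6) = J + 6 = 6 + J)
-(B(52, g) + 31614) = -((6 + 15) + 31614) = -(21 + 31614) = -1*31635 = -31635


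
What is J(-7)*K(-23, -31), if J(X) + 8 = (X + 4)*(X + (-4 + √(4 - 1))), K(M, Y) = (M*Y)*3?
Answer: 53475 - 6417*√3 ≈ 42360.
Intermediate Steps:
K(M, Y) = 3*M*Y
J(X) = -8 + (4 + X)*(-4 + X + √3) (J(X) = -8 + (X + 4)*(X + (-4 + √(4 - 1))) = -8 + (4 + X)*(X + (-4 + √3)) = -8 + (4 + X)*(-4 + X + √3))
J(-7)*K(-23, -31) = (-24 + (-7)² + 4*√3 - 7*√3)*(3*(-23)*(-31)) = (-24 + 49 + 4*√3 - 7*√3)*2139 = (25 - 3*√3)*2139 = 53475 - 6417*√3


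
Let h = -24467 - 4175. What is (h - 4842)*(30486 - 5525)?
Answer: -835794124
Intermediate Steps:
h = -28642
(h - 4842)*(30486 - 5525) = (-28642 - 4842)*(30486 - 5525) = -33484*24961 = -835794124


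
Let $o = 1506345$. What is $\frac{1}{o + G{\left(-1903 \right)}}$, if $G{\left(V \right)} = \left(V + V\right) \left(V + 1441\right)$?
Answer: $\frac{1}{3264717} \approx 3.0631 \cdot 10^{-7}$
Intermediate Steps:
$G{\left(V \right)} = 2 V \left(1441 + V\right)$
$\frac{1}{o + G{\left(-1903 \right)}} = \frac{1}{1506345 + 2 \left(-1903\right) \left(1441 - 1903\right)} = \frac{1}{1506345 + 2 \left(-1903\right) \left(-462\right)} = \frac{1}{1506345 + 1758372} = \frac{1}{3264717}$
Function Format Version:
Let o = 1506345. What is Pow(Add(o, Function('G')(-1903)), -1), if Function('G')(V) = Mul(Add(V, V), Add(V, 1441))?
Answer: Rational(1, 3264717) ≈ 3.0631e-7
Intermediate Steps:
Function('G')(V) = Mul(2, V, Add(1441, V)) (Function('G')(V) = Mul(Mul(2, V), Add(1441, V)) = Mul(2, V, Add(1441, V)))
Pow(Add(o, Function('G')(-1903)), -1) = Pow(Add(1506345, Mul(2, -1903, Add(1441, -1903))), -1) = Pow(Add(1506345, Mul(2, -1903, -462)), -1) = Pow(Add(1506345, 1758372), -1) = Pow(3264717, -1) = Rational(1, 3264717)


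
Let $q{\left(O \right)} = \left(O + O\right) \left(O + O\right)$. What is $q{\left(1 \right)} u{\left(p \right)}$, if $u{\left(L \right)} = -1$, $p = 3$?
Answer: $-4$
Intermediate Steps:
$q{\left(O \right)} = 4 O^{2}$ ($q{\left(O \right)} = 2 O 2 O = 4 O^{2}$)
$q{\left(1 \right)} u{\left(p \right)} = 4 \cdot 1^{2} \left(-1\right) = 4 \cdot 1 \left(-1\right) = 4 \left(-1\right) = -4$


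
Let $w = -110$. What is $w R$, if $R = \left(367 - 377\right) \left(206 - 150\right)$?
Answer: $61600$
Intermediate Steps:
$R = -560$ ($R = \left(-10\right) 56 = -560$)
$w R = \left(-110\right) \left(-560\right) = 61600$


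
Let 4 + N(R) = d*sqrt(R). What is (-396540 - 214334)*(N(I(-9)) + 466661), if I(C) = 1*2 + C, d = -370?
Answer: -285068628218 + 226023380*I*sqrt(7) ≈ -2.8507e+11 + 5.98e+8*I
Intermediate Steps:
I(C) = 2 + C
N(R) = -4 - 370*sqrt(R)
(-396540 - 214334)*(N(I(-9)) + 466661) = (-396540 - 214334)*((-4 - 370*sqrt(2 - 9)) + 466661) = -610874*((-4 - 370*I*sqrt(7)) + 466661) = -610874*(466657 - 370*I*sqrt(7)) = -285068628218 + 226023380*I*sqrt(7)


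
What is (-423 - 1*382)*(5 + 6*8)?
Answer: -42665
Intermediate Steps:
(-423 - 1*382)*(5 + 6*8) = (-423 - 382)*(5 + 48) = -805*53 = -42665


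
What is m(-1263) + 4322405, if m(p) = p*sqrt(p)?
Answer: 4322405 - 1263*I*sqrt(1263) ≈ 4.3224e+6 - 44885.0*I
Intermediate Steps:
m(p) = p**(3/2)
m(-1263) + 4322405 = (-1263)**(3/2) + 4322405 = -1263*I*sqrt(1263) + 4322405 = 4322405 - 1263*I*sqrt(1263)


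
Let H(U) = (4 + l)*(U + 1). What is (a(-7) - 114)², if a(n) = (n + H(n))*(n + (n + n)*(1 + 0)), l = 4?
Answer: 1083681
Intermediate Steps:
H(U) = 8 + 8*U (H(U) = (4 + 4)*(U + 1) = 8*(1 + U) = 8 + 8*U)
a(n) = 3*n*(8 + 9*n) (a(n) = (n + (8 + 8*n))*(n + (n + n)*(1 + 0)) = (8 + 9*n)*(n + (2*n)*1) = (8 + 9*n)*(n + 2*n) = (8 + 9*n)*(3*n) = 3*n*(8 + 9*n))
(a(-7) - 114)² = (3*(-7)*(8 + 9*(-7)) - 114)² = (3*(-7)*(8 - 63) - 114)² = (3*(-7)*(-55) - 114)² = (1155 - 114)² = 1041² = 1083681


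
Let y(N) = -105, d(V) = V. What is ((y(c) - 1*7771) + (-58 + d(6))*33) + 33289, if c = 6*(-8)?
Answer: 23697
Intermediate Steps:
c = -48
((y(c) - 1*7771) + (-58 + d(6))*33) + 33289 = ((-105 - 1*7771) + (-58 + 6)*33) + 33289 = ((-105 - 7771) - 52*33) + 33289 = (-7876 - 1716) + 33289 = -9592 + 33289 = 23697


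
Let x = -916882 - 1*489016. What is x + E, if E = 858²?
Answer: -669734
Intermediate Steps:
x = -1405898 (x = -916882 - 489016 = -1405898)
E = 736164
x + E = -1405898 + 736164 = -669734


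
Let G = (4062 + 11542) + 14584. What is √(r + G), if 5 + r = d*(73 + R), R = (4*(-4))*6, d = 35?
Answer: √29378 ≈ 171.40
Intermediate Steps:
R = -96 (R = -16*6 = -96)
G = 30188 (G = 15604 + 14584 = 30188)
r = -810 (r = -5 + 35*(73 - 96) = -5 + 35*(-23) = -5 - 805 = -810)
√(r + G) = √(-810 + 30188) = √29378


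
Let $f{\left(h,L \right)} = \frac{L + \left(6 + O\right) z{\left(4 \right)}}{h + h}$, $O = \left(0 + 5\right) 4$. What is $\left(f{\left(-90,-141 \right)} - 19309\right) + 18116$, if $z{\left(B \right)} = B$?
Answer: $- \frac{214703}{180} \approx -1192.8$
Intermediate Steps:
$O = 20$ ($O = 5 \cdot 4 = 20$)
$f{\left(h,L \right)} = \frac{104 + L}{2 h}$ ($f{\left(h,L \right)} = \frac{L + \left(6 + 20\right) 4}{h + h} = \frac{L + 26 \cdot 4}{2 h} = \left(L + 104\right) \frac{1}{2 h} = \left(104 + L\right) \frac{1}{2 h} = \frac{104 + L}{2 h}$)
$\left(f{\left(-90,-141 \right)} - 19309\right) + 18116 = \left(\frac{104 - 141}{2 \left(-90\right)} - 19309\right) + 18116 = \left(\frac{1}{2} \left(- \frac{1}{90}\right) \left(-37\right) - 19309\right) + 18116 = \left(\frac{37}{180} - 19309\right) + 18116 = - \frac{3475583}{180} + 18116 = - \frac{214703}{180}$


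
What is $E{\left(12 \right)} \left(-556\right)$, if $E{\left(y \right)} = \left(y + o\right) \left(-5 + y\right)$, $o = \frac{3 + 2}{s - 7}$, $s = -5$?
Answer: $- \frac{135247}{3} \approx -45082.0$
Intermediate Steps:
$o = - \frac{5}{12}$ ($o = \frac{3 + 2}{-5 - 7} = \frac{5}{-5 - 7} = \frac{5}{-12} = 5 \left(- \frac{1}{12}\right) = - \frac{5}{12} \approx -0.41667$)
$E{\left(y \right)} = \left(-5 + y\right) \left(- \frac{5}{12} + y\right)$ ($E{\left(y \right)} = \left(y - \frac{5}{12}\right) \left(-5 + y\right) = \left(- \frac{5}{12} + y\right) \left(-5 + y\right) = \left(-5 + y\right) \left(- \frac{5}{12} + y\right)$)
$E{\left(12 \right)} \left(-556\right) = \left(\frac{25}{12} + 12^{2} - 65\right) \left(-556\right) = \left(\frac{25}{12} + 144 - 65\right) \left(-556\right) = \frac{973}{12} \left(-556\right) = - \frac{135247}{3}$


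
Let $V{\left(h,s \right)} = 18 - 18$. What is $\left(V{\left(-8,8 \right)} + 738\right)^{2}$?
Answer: $544644$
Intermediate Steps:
$V{\left(h,s \right)} = 0$ ($V{\left(h,s \right)} = 18 - 18 = 0$)
$\left(V{\left(-8,8 \right)} + 738\right)^{2} = \left(0 + 738\right)^{2} = 738^{2} = 544644$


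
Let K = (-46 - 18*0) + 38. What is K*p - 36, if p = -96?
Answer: 732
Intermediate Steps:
K = -8 (K = (-46 + 0) + 38 = -46 + 38 = -8)
K*p - 36 = -8*(-96) - 36 = 768 - 36 = 732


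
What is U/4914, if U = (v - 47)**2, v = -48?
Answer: 9025/4914 ≈ 1.8366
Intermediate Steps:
U = 9025 (U = (-48 - 47)**2 = (-95)**2 = 9025)
U/4914 = 9025/4914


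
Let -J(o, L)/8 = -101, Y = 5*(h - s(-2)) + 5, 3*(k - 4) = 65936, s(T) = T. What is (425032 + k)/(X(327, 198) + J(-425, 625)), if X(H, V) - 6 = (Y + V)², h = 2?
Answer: 1341044/151629 ≈ 8.8442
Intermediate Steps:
k = 65948/3 (k = 4 + (⅓)*65936 = 4 + 65936/3 = 65948/3 ≈ 21983.)
Y = 25 (Y = 5*(2 - 1*(-2)) + 5 = 5*(2 + 2) + 5 = 5*4 + 5 = 20 + 5 = 25)
J(o, L) = 808 (J(o, L) = -8*(-101) = 808)
X(H, V) = 6 + (25 + V)²
(425032 + k)/(X(327, 198) + J(-425, 625)) = (425032 + 65948/3)/((6 + (25 + 198)²) + 808) = 1341044/(3*((6 + 223²) + 808)) = 1341044/(3*((6 + 49729) + 808)) = 1341044/(3*(49735 + 808)) = (1341044/3)/50543 = (1341044/3)*(1/50543) = 1341044/151629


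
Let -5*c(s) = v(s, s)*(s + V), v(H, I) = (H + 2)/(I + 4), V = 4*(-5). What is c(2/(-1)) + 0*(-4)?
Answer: 0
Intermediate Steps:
V = -20
v(H, I) = (2 + H)/(4 + I)
c(s) = -(-20 + s)*(2 + s)/(5*(4 + s)) (c(s) = -(2 + s)/(4 + s)*(s - 20)/5 = -(2 + s)/(4 + s)*(-20 + s)/5 = -(-20 + s)*(2 + s)/(5*(4 + s)))
c(2/(-1)) + 0*(-4) = -(-20 + 2/(-1))*(2 + 2/(-1))/(20 + 5*(2/(-1))) + 0*(-4) = -(-20 + 2*(-1))*(2 + 2*(-1))/(20 + 5*(2*(-1))) + 0 = -(-20 - 2)*(2 - 2)/(20 + 5*(-2)) + 0 = -1*(-22)*0/(20 - 10) + 0 = -1*(-22)*0/10 + 0 = -1*⅒*(-22)*0 + 0 = 0 + 0 = 0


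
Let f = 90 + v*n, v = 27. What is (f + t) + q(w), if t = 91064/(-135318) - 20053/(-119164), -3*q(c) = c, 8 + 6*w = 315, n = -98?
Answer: -62248120090453/24187551228 ≈ -2573.6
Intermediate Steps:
w = 307/6 (w = -4/3 + (⅙)*315 = -4/3 + 105/2 = 307/6 ≈ 51.167)
q(c) = -c/3
t = -4069009321/8062517076 (t = 91064*(-1/135318) - 20053*(-1/119164) = -45532/67659 + 20053/119164 = -4069009321/8062517076 ≈ -0.50468)
f = -2556 (f = 90 + 27*(-98) = 90 - 2646 = -2556)
(f + t) + q(w) = (-2556 - 4069009321/8062517076) - ⅓*307/6 = -20611862655577/8062517076 - 307/18 = -62248120090453/24187551228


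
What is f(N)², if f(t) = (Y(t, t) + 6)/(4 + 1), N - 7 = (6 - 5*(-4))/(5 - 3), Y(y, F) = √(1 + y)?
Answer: (6 + √21)²/25 ≈ 4.4796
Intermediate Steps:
N = 20 (N = 7 + (6 - 5*(-4))/(5 - 3) = 7 + (6 + 20)/2 = 7 + 26*(½) = 7 + 13 = 20)
f(t) = 6/5 + √(1 + t)/5 (f(t) = (√(1 + t) + 6)/(4 + 1) = (6 + √(1 + t))/5 = (6 + √(1 + t))*(⅕) = 6/5 + √(1 + t)/5)
f(N)² = (6/5 + √(1 + 20)/5)² = (6/5 + √21/5)²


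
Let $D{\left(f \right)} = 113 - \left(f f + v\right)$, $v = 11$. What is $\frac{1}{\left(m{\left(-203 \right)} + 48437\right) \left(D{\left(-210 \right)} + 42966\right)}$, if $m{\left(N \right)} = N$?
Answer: $- \frac{1}{49777488} \approx -2.0089 \cdot 10^{-8}$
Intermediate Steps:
$D{\left(f \right)} = 102 - f^{2}$ ($D{\left(f \right)} = 113 - \left(f f + 11\right) = 113 - \left(f^{2} + 11\right) = 113 - \left(11 + f^{2}\right) = 102 - f^{2}$)
$\frac{1}{\left(m{\left(-203 \right)} + 48437\right) \left(D{\left(-210 \right)} + 42966\right)} = \frac{1}{\left(-203 + 48437\right) \left(\left(102 - \left(-210\right)^{2}\right) + 42966\right)} = \frac{1}{48234 \left(\left(102 - 44100\right) + 42966\right)} = \frac{1}{48234 \left(-43998 + 42966\right)} = \frac{1}{48234 \left(-1032\right)} = \frac{1}{-49777488} = - \frac{1}{49777488}$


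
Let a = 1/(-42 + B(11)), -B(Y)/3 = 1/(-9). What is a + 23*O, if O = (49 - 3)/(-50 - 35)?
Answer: -26501/2125 ≈ -12.471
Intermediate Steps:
O = -46/85 (O = 46/(-85) = 46*(-1/85) = -46/85 ≈ -0.54118)
B(Y) = ⅓ (B(Y) = -3/(-9) = -3*(-⅑) = ⅓)
a = -3/125 (a = 1/(-42 + ⅓) = 1/(-125/3) = -3/125 ≈ -0.024000)
a + 23*O = -3/125 + 23*(-46/85) = -3/125 - 1058/85 = -26501/2125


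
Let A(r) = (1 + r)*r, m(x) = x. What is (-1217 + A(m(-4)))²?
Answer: 1452025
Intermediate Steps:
A(r) = r*(1 + r)
(-1217 + A(m(-4)))² = (-1217 - 4*(1 - 4))² = (-1217 - 4*(-3))² = (-1217 + 12)² = (-1205)² = 1452025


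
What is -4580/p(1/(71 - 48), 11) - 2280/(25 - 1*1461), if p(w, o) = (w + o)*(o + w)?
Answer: -208254565/5790311 ≈ -35.966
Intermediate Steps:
p(w, o) = (o + w)**2 (p(w, o) = (o + w)*(o + w) = (o + w)**2)
-4580/p(1/(71 - 48), 11) - 2280/(25 - 1*1461) = -4580/(11 + 1/(71 - 48))**2 - 2280/(25 - 1*1461) = -4580/(11 + 1/23)**2 - 2280/(25 - 1461) = -4580/(11 + 1/23)**2 - 2280/(-1436) = -4580/((254/23)**2) - 2280*(-1/1436) = -4580/64516/529 + 570/359 = -4580*529/64516 + 570/359 = -605705/16129 + 570/359 = -208254565/5790311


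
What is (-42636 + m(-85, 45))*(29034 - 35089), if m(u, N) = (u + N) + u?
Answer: 258917855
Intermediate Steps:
m(u, N) = N + 2*u (m(u, N) = (N + u) + u = N + 2*u)
(-42636 + m(-85, 45))*(29034 - 35089) = (-42636 + (45 + 2*(-85)))*(29034 - 35089) = (-42636 + (45 - 170))*(-6055) = (-42636 - 125)*(-6055) = -42761*(-6055) = 258917855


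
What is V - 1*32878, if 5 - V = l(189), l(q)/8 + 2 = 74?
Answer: -33449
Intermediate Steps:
l(q) = 576 (l(q) = -16 + 8*74 = -16 + 592 = 576)
V = -571 (V = 5 - 1*576 = 5 - 576 = -571)
V - 1*32878 = -571 - 1*32878 = -571 - 32878 = -33449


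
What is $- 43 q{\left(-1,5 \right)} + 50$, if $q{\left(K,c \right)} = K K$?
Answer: $7$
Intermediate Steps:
$q{\left(K,c \right)} = K^{2}$
$- 43 q{\left(-1,5 \right)} + 50 = - 43 \left(-1\right)^{2} + 50 = \left(-43\right) 1 + 50 = -43 + 50 = 7$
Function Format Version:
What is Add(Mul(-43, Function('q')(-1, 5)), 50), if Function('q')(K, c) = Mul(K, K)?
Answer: 7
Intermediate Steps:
Function('q')(K, c) = Pow(K, 2)
Add(Mul(-43, Function('q')(-1, 5)), 50) = Add(Mul(-43, Pow(-1, 2)), 50) = Add(Mul(-43, 1), 50) = Add(-43, 50) = 7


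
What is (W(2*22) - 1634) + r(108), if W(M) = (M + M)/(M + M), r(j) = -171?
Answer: -1804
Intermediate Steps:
W(M) = 1 (W(M) = (2*M)/((2*M)) = (2*M)*(1/(2*M)) = 1)
(W(2*22) - 1634) + r(108) = (1 - 1634) - 171 = -1633 - 171 = -1804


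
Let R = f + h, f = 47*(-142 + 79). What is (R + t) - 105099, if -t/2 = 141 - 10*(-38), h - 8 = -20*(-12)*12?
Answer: -106214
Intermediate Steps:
f = -2961 (f = 47*(-63) = -2961)
h = 2888 (h = 8 - 20*(-12)*12 = 8 + 240*12 = 8 + 2880 = 2888)
t = -1042 (t = -2*(141 - 10*(-38)) = -2*(141 + 380) = -2*521 = -1042)
R = -73 (R = -2961 + 2888 = -73)
(R + t) - 105099 = (-73 - 1042) - 105099 = -1115 - 105099 = -106214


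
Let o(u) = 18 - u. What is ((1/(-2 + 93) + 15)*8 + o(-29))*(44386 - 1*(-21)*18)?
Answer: 680636620/91 ≈ 7.4795e+6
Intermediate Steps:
((1/(-2 + 93) + 15)*8 + o(-29))*(44386 - 1*(-21)*18) = ((1/(-2 + 93) + 15)*8 + (18 - 1*(-29)))*(44386 - 1*(-21)*18) = ((1/91 + 15)*8 + (18 + 29))*(44386 + 21*18) = ((1/91 + 15)*8 + 47)*(44386 + 378) = ((1366/91)*8 + 47)*44764 = (10928/91 + 47)*44764 = (15205/91)*44764 = 680636620/91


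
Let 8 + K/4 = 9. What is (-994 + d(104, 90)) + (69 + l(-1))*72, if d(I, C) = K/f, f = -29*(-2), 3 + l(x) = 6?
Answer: 121512/29 ≈ 4190.1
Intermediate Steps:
K = 4 (K = -32 + 4*9 = -32 + 36 = 4)
l(x) = 3 (l(x) = -3 + 6 = 3)
f = 58
d(I, C) = 2/29 (d(I, C) = 4/58 = 4*(1/58) = 2/29)
(-994 + d(104, 90)) + (69 + l(-1))*72 = (-994 + 2/29) + (69 + 3)*72 = -28824/29 + 72*72 = -28824/29 + 5184 = 121512/29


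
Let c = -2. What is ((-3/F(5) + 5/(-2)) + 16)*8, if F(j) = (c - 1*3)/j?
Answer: 132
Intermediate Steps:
F(j) = -5/j (F(j) = (-2 - 1*3)/j = (-2 - 3)/j = -5/j)
((-3/F(5) + 5/(-2)) + 16)*8 = ((-3*(-1/1) + 5/(-2)) + 16)*8 = ((-3/((-5*⅕)) + 5*(-½)) + 16)*8 = ((-3/(-1) - 5/2) + 16)*8 = ((-3*(-1) - 5/2) + 16)*8 = ((3 - 5/2) + 16)*8 = (½ + 16)*8 = (33/2)*8 = 132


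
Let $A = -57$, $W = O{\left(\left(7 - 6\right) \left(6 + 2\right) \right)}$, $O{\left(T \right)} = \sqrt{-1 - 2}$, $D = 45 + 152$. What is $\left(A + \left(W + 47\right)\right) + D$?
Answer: $187 + i \sqrt{3} \approx 187.0 + 1.732 i$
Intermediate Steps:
$D = 197$
$O{\left(T \right)} = i \sqrt{3}$ ($O{\left(T \right)} = \sqrt{-3} = i \sqrt{3}$)
$W = i \sqrt{3} \approx 1.732 i$
$\left(A + \left(W + 47\right)\right) + D = \left(-57 + \left(i \sqrt{3} + 47\right)\right) + 197 = \left(-57 + \left(47 + i \sqrt{3}\right)\right) + 197 = \left(-10 + i \sqrt{3}\right) + 197 = 187 + i \sqrt{3}$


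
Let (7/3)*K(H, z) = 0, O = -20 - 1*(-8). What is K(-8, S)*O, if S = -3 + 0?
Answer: 0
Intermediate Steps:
S = -3
O = -12 (O = -20 + 8 = -12)
K(H, z) = 0 (K(H, z) = (3/7)*0 = 0)
K(-8, S)*O = 0*(-12) = 0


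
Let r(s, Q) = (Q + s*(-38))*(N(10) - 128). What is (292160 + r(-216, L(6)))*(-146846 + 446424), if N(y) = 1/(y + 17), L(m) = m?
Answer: -2046222592300/9 ≈ -2.2736e+11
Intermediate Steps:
N(y) = 1/(17 + y)
r(s, Q) = -3455*Q/27 + 131290*s/27 (r(s, Q) = (Q + s*(-38))*(1/(17 + 10) - 128) = (Q - 38*s)*(1/27 - 128) = (Q - 38*s)*(-3455/27) = -3455*Q/27 + 131290*s/27)
(292160 + r(-216, L(6)))*(-146846 + 446424) = (292160 + (-3455/27*6 + (131290/27)*(-216)))*(-146846 + 446424) = (292160 + (-6910/9 - 1050320))*299578 = (292160 - 9459790/9)*299578 = -6830350/9*299578 = -2046222592300/9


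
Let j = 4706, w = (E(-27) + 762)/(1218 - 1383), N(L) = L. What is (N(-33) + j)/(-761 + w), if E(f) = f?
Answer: -51403/8420 ≈ -6.1049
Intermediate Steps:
w = -49/11 (w = (-27 + 762)/(1218 - 1383) = 735/(-165) = 735*(-1/165) = -49/11 ≈ -4.4545)
(N(-33) + j)/(-761 + w) = (-33 + 4706)/(-761 - 49/11) = 4673/(-8420/11) = 4673*(-11/8420) = -51403/8420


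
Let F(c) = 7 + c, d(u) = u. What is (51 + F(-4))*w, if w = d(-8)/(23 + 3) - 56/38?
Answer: -23760/247 ≈ -96.194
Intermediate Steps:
w = -440/247 (w = -8/(23 + 3) - 56/38 = -8/26 - 56*1/38 = -8*1/26 - 28/19 = -4/13 - 28/19 = -440/247 ≈ -1.7814)
(51 + F(-4))*w = (51 + (7 - 4))*(-440/247) = (51 + 3)*(-440/247) = 54*(-440/247) = -23760/247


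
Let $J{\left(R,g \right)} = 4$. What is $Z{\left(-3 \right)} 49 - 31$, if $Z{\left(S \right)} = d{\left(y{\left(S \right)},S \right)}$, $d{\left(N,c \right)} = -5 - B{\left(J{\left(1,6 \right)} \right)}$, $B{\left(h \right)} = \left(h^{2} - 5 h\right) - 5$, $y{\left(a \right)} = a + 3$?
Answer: $165$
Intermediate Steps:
$y{\left(a \right)} = 3 + a$
$B{\left(h \right)} = -5 + h^{2} - 5 h$
$d{\left(N,c \right)} = 4$ ($d{\left(N,c \right)} = -5 - \left(-5 + 4^{2} - 20\right) = -5 - \left(-5 + 16 - 20\right) = -5 - -9 = -5 + 9 = 4$)
$Z{\left(S \right)} = 4$
$Z{\left(-3 \right)} 49 - 31 = 4 \cdot 49 - 31 = 196 - 31 = 165$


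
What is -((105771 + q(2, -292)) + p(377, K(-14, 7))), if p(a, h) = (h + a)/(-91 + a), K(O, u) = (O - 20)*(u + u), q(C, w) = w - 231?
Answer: -2736439/26 ≈ -1.0525e+5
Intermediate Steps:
q(C, w) = -231 + w
K(O, u) = 2*u*(-20 + O) (K(O, u) = (-20 + O)*(2*u) = 2*u*(-20 + O))
p(a, h) = (a + h)/(-91 + a)
-((105771 + q(2, -292)) + p(377, K(-14, 7))) = -((105771 + (-231 - 292)) + (377 + 2*7*(-20 - 14))/(-91 + 377)) = -((105771 - 523) + (377 + 2*7*(-34))/286) = -(105248 + (377 - 476)/286) = -(105248 + (1/286)*(-99)) = -(105248 - 9/26) = -1*2736439/26 = -2736439/26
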